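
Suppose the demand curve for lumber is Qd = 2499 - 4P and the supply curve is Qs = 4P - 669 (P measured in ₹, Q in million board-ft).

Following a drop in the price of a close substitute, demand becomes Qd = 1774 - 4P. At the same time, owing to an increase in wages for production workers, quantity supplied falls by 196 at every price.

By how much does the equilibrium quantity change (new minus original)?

-460.5

Before the shock: 2499 - 4P = 4P - 669 ⇒ 3168 = 8P ⇒ P = 396, Q = 915.
The new curves are Qd = 1774 - 4P (demand) and Qs = 4P - 865 (supply).
New equilibrium: 1774 - 4P = 4P - 865 ⇒ 2639 = 8P ⇒ P = 329.875, Q = 454.5.
ΔQ = 454.5 − 915 = -460.5.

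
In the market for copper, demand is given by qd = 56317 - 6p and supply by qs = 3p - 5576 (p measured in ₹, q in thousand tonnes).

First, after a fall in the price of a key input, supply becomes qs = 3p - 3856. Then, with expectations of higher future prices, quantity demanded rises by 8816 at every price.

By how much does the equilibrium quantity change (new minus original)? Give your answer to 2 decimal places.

Initially, 56317 - 6p = 3p - 5576, so 61893 = 9p and p = 6877, q = 15055.
After the shift, demand is qd = 65133 - 6p and supply is qs = 3p - 3856.
Setting them equal: 65133 - 6p = 3p - 3856 → 68989 = 9p, so p = 68989/9 ≈ 7665.4444 and q = 57421/3 ≈ 19140.3333.
Δq = 19140.3333 − 15055 = +4085.33.

+4085.33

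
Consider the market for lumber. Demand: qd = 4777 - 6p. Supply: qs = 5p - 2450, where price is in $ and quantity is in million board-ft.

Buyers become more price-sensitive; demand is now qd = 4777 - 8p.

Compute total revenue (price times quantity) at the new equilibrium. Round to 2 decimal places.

183240.80

Solve the original market: 4777 - 6p = 5p - 2450, hence p = 657 and q = 835.
The shock moves the curves to qd = 4777 - 8p and qs = 5p - 2450.
Clearing the new market: 4777 - 8p = 5p - 2450, so p = 7227/13 ≈ 555.9231 and q = 4285/13 ≈ 329.6154.
New expenditure = 555.9231 × 329.6154 = 183240.80.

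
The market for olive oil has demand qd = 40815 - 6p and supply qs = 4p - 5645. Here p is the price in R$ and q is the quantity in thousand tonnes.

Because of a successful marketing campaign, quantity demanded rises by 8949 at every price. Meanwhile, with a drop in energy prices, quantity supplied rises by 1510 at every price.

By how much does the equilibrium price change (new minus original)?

+743.9

Solve the original market: 40815 - 6p = 4p - 5645, hence p = 4646 and q = 12939.
The shock moves the curves to qd = 49764 - 6p and qs = 4p - 4135.
Setting them equal: 49764 - 6p = 4p - 4135 → 53899 = 10p, so p = 5389.9 and q = 17424.6.
Δp = 5389.9 − 4646 = +743.9.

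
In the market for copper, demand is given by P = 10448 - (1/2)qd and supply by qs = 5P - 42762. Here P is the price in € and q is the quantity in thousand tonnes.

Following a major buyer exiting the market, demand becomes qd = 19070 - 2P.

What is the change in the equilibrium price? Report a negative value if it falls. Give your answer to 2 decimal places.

-260.86

Before the shock: 20896 - 2P = 5P - 42762 ⇒ 63658 = 7P ⇒ P = 9094, q = 2708.
After the shift, demand is qd = 19070 - 2P and supply is qs = 5P - 42762.
Equate the new curves: 19070 - 2P = 5P - 42762, giving 61832 = 7P, P = 61832/7 ≈ 8833.1429, q = 9826/7 ≈ 1403.7143.
ΔP = 8833.1429 − 9094 = -260.86.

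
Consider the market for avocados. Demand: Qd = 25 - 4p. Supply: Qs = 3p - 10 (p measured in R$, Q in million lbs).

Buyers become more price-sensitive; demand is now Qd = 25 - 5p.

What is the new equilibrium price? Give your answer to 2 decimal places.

Initially, 25 - 4p = 3p - 10, so 35 = 7p and p = 5, Q = 5.
The new curves are Qd = 25 - 5p (demand) and Qs = 3p - 10 (supply).
Setting them equal: 25 - 5p = 3p - 10 → 35 = 8p, so p = 4.375 and Q = 3.125.

4.38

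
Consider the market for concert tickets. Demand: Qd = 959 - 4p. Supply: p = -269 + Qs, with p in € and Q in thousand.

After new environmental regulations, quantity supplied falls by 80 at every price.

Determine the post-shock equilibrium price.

Before the shock: 959 - 4p = p + 269 ⇒ 690 = 5p ⇒ p = 138, Q = 407.
The new curves are Qd = 959 - 4p (demand) and Qs = p + 189 (supply).
Setting them equal: 959 - 4p = p + 189 → 770 = 5p, so p = 154 and Q = 343.

154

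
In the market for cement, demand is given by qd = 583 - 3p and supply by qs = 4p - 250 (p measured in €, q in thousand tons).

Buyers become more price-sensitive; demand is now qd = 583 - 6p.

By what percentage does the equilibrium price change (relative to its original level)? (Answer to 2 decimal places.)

Original equilibrium: 583 - 3p = 4p - 250 gives 833 = 7p, so p = 119 and q = 226.
With the change applied: demand qd = 583 - 6p, supply qs = 4p - 250.
Equate the new curves: 583 - 6p = 4p - 250, giving 833 = 10p, p = 83.3, q = 83.2.
%Δp = (83.3 − 119) / 119 × 100 = -30.00%.

-30.00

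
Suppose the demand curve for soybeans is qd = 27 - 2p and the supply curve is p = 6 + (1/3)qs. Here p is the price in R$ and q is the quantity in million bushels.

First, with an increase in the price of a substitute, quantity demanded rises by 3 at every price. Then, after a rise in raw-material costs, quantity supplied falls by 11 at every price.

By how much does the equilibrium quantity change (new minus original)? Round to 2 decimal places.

Original equilibrium: 27 - 2p = 3p - 18 gives 45 = 5p, so p = 9 and q = 9.
The shock moves the curves to qd = 30 - 2p and qs = 3p - 29.
New equilibrium: 30 - 2p = 3p - 29 ⇒ 59 = 5p ⇒ p = 11.8, q = 6.4.
Δq = 6.4 − 9 = -2.60.

-2.60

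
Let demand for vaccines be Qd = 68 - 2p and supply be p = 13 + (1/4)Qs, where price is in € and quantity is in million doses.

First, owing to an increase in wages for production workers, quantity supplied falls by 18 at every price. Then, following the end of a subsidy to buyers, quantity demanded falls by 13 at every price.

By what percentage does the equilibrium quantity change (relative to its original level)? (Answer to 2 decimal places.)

-52.38

Initially, 68 - 2p = 4p - 52, so 120 = 6p and p = 20, Q = 28.
The shock moves the curves to Qd = 55 - 2p and Qs = 4p - 70.
Clearing the new market: 55 - 2p = 4p - 70, so p = 125/6 ≈ 20.8333 and Q = 40/3 ≈ 13.3333.
%ΔQ = (13.3333 − 28) / 28 × 100 = -52.38%.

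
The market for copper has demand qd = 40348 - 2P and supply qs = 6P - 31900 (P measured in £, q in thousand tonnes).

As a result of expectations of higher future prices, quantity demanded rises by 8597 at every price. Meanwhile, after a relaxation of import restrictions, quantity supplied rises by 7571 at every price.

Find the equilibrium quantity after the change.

Original equilibrium: 40348 - 2P = 6P - 31900 gives 72248 = 8P, so P = 9031 and q = 22286.
The new curves are qd = 48945 - 2P (demand) and qs = 6P - 24329 (supply).
New equilibrium: 48945 - 2P = 6P - 24329 ⇒ 73274 = 8P ⇒ P = 9159.25, q = 30626.5.

30626.5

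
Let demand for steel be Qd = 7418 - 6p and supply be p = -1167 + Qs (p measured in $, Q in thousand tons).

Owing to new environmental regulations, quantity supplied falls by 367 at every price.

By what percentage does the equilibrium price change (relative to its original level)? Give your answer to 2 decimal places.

Initially, 7418 - 6p = p + 1167, so 6251 = 7p and p = 893, Q = 2060.
With the change applied: demand Qd = 7418 - 6p, supply Qs = p + 800.
New equilibrium: 7418 - 6p = p + 800 ⇒ 6618 = 7p ⇒ p = 6618/7 ≈ 945.4286, Q = 12218/7 ≈ 1745.4286.
%Δp = (945.4286 − 893) / 893 × 100 = +5.87%.

+5.87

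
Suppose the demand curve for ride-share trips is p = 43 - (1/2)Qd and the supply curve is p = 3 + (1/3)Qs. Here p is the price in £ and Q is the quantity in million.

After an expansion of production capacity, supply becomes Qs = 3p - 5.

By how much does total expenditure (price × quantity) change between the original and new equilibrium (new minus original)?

Solve the original market: 86 - 2p = 3p - 9, hence p = 19 and Q = 48.
The new curves are Qd = 86 - 2p (demand) and Qs = 3p - 5 (supply).
New equilibrium: 86 - 2p = 3p - 5 ⇒ 91 = 5p ⇒ p = 18.2, Q = 49.6.
Expenditure moves from 19×48 = 912 to 18.2×49.6 = 902.72; change = -9.28.

-9.28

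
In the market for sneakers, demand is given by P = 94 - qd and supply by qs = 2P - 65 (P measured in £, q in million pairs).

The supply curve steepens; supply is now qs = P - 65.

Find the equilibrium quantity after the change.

14.5

Before the shock: 94 - P = 2P - 65 ⇒ 159 = 3P ⇒ P = 53, q = 41.
With the change applied: demand qd = 94 - P, supply qs = P - 65.
New equilibrium: 94 - P = P - 65 ⇒ 159 = 2P ⇒ P = 79.5, q = 14.5.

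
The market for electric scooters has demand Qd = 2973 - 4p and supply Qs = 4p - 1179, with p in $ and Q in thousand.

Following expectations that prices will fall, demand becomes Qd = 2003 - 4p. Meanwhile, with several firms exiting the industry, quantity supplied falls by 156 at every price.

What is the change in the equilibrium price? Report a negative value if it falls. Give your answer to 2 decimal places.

-101.75

Original equilibrium: 2973 - 4p = 4p - 1179 gives 4152 = 8p, so p = 519 and Q = 897.
The new curves are Qd = 2003 - 4p (demand) and Qs = 4p - 1335 (supply).
Equate the new curves: 2003 - 4p = 4p - 1335, giving 3338 = 8p, p = 417.25, Q = 334.
Δp = 417.25 − 519 = -101.75.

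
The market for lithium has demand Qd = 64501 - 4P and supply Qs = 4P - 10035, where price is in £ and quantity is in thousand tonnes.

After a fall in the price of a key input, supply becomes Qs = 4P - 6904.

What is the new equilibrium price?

8925.625

Initially, 64501 - 4P = 4P - 10035, so 74536 = 8P and P = 9317, Q = 27233.
With the change applied: demand Qd = 64501 - 4P, supply Qs = 4P - 6904.
Equate the new curves: 64501 - 4P = 4P - 6904, giving 71405 = 8P, P = 8925.625, Q = 28798.5.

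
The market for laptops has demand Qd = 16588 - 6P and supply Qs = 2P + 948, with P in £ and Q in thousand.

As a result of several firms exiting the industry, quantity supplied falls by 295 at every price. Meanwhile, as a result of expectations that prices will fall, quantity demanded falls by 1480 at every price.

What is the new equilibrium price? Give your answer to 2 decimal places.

1806.88

Initially, 16588 - 6P = 2P + 948, so 15640 = 8P and P = 1955, Q = 4858.
After the shift, demand is Qd = 15108 - 6P and supply is Qs = 2P + 653.
Equate the new curves: 15108 - 6P = 2P + 653, giving 14455 = 8P, P = 1806.875, Q = 4266.75.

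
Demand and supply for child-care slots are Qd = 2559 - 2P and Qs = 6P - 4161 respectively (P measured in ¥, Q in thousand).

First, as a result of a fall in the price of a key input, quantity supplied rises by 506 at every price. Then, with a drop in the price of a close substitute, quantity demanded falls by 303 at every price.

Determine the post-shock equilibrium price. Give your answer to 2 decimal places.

Before the shock: 2559 - 2P = 6P - 4161 ⇒ 6720 = 8P ⇒ P = 840, Q = 879.
The new curves are Qd = 2256 - 2P (demand) and Qs = 6P - 3655 (supply).
Setting them equal: 2256 - 2P = 6P - 3655 → 5911 = 8P, so P = 738.875 and Q = 778.25.

738.88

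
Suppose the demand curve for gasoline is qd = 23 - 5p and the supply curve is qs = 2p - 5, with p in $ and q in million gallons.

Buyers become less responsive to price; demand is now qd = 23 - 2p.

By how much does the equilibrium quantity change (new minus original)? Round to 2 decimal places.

+6.00

Initially, 23 - 5p = 2p - 5, so 28 = 7p and p = 4, q = 3.
After the shift, demand is qd = 23 - 2p and supply is qs = 2p - 5.
Clearing the new market: 23 - 2p = 2p - 5, so p = 7 and q = 9.
Δq = 9 − 3 = +6.00.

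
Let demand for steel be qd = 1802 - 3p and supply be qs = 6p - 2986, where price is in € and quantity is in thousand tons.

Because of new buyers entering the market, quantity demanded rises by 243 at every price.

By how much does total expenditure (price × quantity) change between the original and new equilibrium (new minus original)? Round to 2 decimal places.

+96120.00

Solve the original market: 1802 - 3p = 6p - 2986, hence p = 532 and q = 206.
The shock moves the curves to qd = 2045 - 3p and qs = 6p - 2986.
Equate the new curves: 2045 - 3p = 6p - 2986, giving 5031 = 9p, p = 559, q = 368.
Expenditure moves from 532×206 = 109592 to 559×368 = 205712; change = +96120.00.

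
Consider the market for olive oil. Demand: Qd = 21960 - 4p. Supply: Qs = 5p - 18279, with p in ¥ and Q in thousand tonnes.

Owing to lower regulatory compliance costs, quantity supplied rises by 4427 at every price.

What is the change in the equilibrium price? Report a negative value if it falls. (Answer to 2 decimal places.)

Solve the original market: 21960 - 4p = 5p - 18279, hence p = 4471 and Q = 4076.
After the shift, demand is Qd = 21960 - 4p and supply is Qs = 5p - 13852.
Setting them equal: 21960 - 4p = 5p - 13852 → 35812 = 9p, so p = 35812/9 ≈ 3979.1111 and Q = 54392/9 ≈ 6043.5556.
Δp = 3979.1111 − 4471 = -491.89.

-491.89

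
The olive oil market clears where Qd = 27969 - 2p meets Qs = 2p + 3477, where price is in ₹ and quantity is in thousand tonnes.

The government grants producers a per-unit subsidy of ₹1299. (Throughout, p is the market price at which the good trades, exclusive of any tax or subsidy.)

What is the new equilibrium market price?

5473.5

Solve the original market: 27969 - 2p = 2p + 3477, hence p = 6123 and Q = 15723.
Since sellers receive the price plus the subsidy, the effective supply curve becomes Qs = 2p + 6075.
New equilibrium: 27969 - 2p = 2p + 6075 ⇒ 21894 = 4p ⇒ p = 5473.5, Q = 17022.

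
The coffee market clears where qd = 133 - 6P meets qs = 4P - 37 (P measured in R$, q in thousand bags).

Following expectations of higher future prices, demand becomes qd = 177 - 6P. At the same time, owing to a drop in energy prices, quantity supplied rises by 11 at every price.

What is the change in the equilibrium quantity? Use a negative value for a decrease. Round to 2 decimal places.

Original equilibrium: 133 - 6P = 4P - 37 gives 170 = 10P, so P = 17 and q = 31.
The new curves are qd = 177 - 6P (demand) and qs = 4P - 26 (supply).
Setting them equal: 177 - 6P = 4P - 26 → 203 = 10P, so P = 20.3 and q = 55.2.
Δq = 55.2 − 31 = +24.20.

+24.20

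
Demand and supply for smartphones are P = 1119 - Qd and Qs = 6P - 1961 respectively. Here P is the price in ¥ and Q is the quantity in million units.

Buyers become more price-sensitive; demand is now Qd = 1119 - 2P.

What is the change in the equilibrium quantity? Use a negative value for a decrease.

Solve the original market: 1119 - P = 6P - 1961, hence P = 440 and Q = 679.
After the shift, demand is Qd = 1119 - 2P and supply is Qs = 6P - 1961.
Setting them equal: 1119 - 2P = 6P - 1961 → 3080 = 8P, so P = 385 and Q = 349.
ΔQ = 349 − 679 = -330.

-330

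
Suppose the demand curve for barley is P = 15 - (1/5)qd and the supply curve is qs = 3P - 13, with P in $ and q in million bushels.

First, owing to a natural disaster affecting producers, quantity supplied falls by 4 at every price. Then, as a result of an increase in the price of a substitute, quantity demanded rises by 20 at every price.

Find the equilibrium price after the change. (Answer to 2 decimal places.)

14.00

Before the shock: 75 - 5P = 3P - 13 ⇒ 88 = 8P ⇒ P = 11, q = 20.
After the shift, demand is qd = 95 - 5P and supply is qs = 3P - 17.
Clearing the new market: 95 - 5P = 3P - 17, so P = 14 and q = 25.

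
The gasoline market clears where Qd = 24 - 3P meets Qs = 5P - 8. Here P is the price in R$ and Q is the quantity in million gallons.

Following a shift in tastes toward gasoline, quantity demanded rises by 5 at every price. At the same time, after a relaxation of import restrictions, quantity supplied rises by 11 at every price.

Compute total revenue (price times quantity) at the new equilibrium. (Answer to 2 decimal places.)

62.56

Original equilibrium: 24 - 3P = 5P - 8 gives 32 = 8P, so P = 4 and Q = 12.
After the shift, demand is Qd = 29 - 3P and supply is Qs = 5P + 3.
New equilibrium: 29 - 3P = 5P + 3 ⇒ 26 = 8P ⇒ P = 3.25, Q = 19.25.
New expenditure = 3.25 × 19.25 = 62.56.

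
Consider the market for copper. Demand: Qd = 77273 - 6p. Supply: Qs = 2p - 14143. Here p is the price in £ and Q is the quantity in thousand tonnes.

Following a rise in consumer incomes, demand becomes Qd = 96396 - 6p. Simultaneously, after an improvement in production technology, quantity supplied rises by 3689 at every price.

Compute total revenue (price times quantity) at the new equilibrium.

Initially, 77273 - 6p = 2p - 14143, so 91416 = 8p and p = 11427, Q = 8711.
With the change applied: demand Qd = 96396 - 6p, supply Qs = 2p - 10454.
Equate the new curves: 96396 - 6p = 2p - 10454, giving 106850 = 8p, p = 13356.25, Q = 16258.5.
New expenditure = 13356.25 × 16258.5 = 217152590.625.

217152590.625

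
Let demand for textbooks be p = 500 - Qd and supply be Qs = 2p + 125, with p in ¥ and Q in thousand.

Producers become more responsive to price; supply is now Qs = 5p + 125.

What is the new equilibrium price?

Before the shock: 500 - p = 2p + 125 ⇒ 375 = 3p ⇒ p = 125, Q = 375.
The new curves are Qd = 500 - p (demand) and Qs = 5p + 125 (supply).
Setting them equal: 500 - p = 5p + 125 → 375 = 6p, so p = 62.5 and Q = 437.5.

62.5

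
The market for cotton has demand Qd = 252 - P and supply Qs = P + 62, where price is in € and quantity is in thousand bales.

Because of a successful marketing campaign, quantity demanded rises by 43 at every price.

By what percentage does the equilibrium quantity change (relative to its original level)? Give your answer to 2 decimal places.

Original equilibrium: 252 - P = P + 62 gives 190 = 2P, so P = 95 and Q = 157.
With the change applied: demand Qd = 295 - P, supply Qs = P + 62.
New equilibrium: 295 - P = P + 62 ⇒ 233 = 2P ⇒ P = 116.5, Q = 178.5.
%ΔQ = (178.5 − 157) / 157 × 100 = +13.69%.

+13.69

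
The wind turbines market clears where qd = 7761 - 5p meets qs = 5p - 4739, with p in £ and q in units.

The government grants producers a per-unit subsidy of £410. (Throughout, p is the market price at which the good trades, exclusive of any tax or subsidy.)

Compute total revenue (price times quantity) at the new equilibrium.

Initially, 7761 - 5p = 5p - 4739, so 12500 = 10p and p = 1250, q = 1511.
Since sellers receive the price plus the subsidy, the effective supply curve becomes qs = 5p - 2689.
Setting them equal: 7761 - 5p = 5p - 2689 → 10450 = 10p, so p = 1045 and q = 2536.
New expenditure = 1045 × 2536 = 2650120.

2650120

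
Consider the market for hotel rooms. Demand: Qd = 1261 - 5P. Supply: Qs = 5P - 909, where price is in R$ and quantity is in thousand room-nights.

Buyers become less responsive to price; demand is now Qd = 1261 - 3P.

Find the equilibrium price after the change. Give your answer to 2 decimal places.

271.25

Original equilibrium: 1261 - 5P = 5P - 909 gives 2170 = 10P, so P = 217 and Q = 176.
With the change applied: demand Qd = 1261 - 3P, supply Qs = 5P - 909.
Clearing the new market: 1261 - 3P = 5P - 909, so P = 271.25 and Q = 447.25.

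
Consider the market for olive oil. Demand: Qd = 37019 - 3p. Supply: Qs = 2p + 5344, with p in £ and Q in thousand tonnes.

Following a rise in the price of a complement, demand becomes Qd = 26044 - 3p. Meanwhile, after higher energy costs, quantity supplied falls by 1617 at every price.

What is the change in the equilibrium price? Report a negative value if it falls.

-1871.6

Before the shock: 37019 - 3p = 2p + 5344 ⇒ 31675 = 5p ⇒ p = 6335, Q = 18014.
With the change applied: demand Qd = 26044 - 3p, supply Qs = 2p + 3727.
Setting them equal: 26044 - 3p = 2p + 3727 → 22317 = 5p, so p = 4463.4 and Q = 12653.8.
Δp = 4463.4 − 6335 = -1871.6.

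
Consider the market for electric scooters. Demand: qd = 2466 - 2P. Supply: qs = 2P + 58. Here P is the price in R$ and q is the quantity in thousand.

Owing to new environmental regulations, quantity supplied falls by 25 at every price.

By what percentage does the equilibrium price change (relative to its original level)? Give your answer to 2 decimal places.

Before the shock: 2466 - 2P = 2P + 58 ⇒ 2408 = 4P ⇒ P = 602, q = 1262.
The new curves are qd = 2466 - 2P (demand) and qs = 2P + 33 (supply).
Equate the new curves: 2466 - 2P = 2P + 33, giving 2433 = 4P, P = 608.25, q = 1249.5.
%ΔP = (608.25 − 602) / 602 × 100 = +1.04%.

+1.04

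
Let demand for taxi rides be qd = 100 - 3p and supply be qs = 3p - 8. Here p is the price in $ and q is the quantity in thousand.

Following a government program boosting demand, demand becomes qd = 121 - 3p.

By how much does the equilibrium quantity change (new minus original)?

Before the shock: 100 - 3p = 3p - 8 ⇒ 108 = 6p ⇒ p = 18, q = 46.
With the change applied: demand qd = 121 - 3p, supply qs = 3p - 8.
Setting them equal: 121 - 3p = 3p - 8 → 129 = 6p, so p = 21.5 and q = 56.5.
Δq = 56.5 − 46 = +10.5.

+10.5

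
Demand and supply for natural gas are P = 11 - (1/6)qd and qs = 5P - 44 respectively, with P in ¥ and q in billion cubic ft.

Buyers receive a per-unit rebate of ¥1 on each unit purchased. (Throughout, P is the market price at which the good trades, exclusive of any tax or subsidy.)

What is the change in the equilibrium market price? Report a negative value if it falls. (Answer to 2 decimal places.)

Original equilibrium: 66 - 6P = 5P - 44 gives 110 = 11P, so P = 10 and q = 6.
Since buyers' out-of-pocket price is the market price minus the rebate, the effective demand curve becomes qd = 72 - 6P.
Setting them equal: 72 - 6P = 5P - 44 → 116 = 11P, so P = 116/11 ≈ 10.5455 and q = 96/11 ≈ 8.7273.
ΔP = 10.5455 − 10 = +0.55.

+0.55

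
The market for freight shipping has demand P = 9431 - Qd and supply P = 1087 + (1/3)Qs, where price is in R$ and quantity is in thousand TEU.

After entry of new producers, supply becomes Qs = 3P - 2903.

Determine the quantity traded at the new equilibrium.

6347.5

Solve the original market: 9431 - P = 3P - 3261, hence P = 3173 and Q = 6258.
The shock moves the curves to Qd = 9431 - P and Qs = 3P - 2903.
Clearing the new market: 9431 - P = 3P - 2903, so P = 3083.5 and Q = 6347.5.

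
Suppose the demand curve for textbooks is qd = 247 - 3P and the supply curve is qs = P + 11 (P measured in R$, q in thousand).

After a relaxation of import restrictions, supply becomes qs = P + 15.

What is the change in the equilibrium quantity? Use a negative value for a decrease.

+3

Solve the original market: 247 - 3P = P + 11, hence P = 59 and q = 70.
With the change applied: demand qd = 247 - 3P, supply qs = P + 15.
Equate the new curves: 247 - 3P = P + 15, giving 232 = 4P, P = 58, q = 73.
Δq = 73 − 70 = +3.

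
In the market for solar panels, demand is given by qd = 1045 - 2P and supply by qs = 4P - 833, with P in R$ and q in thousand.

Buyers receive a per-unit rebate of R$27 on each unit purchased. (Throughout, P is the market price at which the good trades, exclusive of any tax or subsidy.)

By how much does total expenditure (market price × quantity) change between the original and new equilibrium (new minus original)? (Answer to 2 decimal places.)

+15363.00

Solve the original market: 1045 - 2P = 4P - 833, hence P = 313 and q = 419.
Since buyers' out-of-pocket price is the market price minus the rebate, the effective demand curve becomes qd = 1099 - 2P.
New equilibrium: 1099 - 2P = 4P - 833 ⇒ 1932 = 6P ⇒ P = 322, q = 455.
Expenditure moves from 313×419 = 131147 to 322×455 = 146510; change = +15363.00.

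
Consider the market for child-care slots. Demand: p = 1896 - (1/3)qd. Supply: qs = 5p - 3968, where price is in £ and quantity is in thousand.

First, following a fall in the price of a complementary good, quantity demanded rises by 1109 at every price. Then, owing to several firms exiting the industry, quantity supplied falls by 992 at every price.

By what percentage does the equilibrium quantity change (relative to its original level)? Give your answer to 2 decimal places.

Initially, 5688 - 3p = 5p - 3968, so 9656 = 8p and p = 1207, q = 2067.
With the change applied: demand qd = 6797 - 3p, supply qs = 5p - 4960.
New equilibrium: 6797 - 3p = 5p - 4960 ⇒ 11757 = 8p ⇒ p = 1469.625, q = 2388.125.
%Δq = (2388.125 − 2067) / 2067 × 100 = +15.54%.

+15.54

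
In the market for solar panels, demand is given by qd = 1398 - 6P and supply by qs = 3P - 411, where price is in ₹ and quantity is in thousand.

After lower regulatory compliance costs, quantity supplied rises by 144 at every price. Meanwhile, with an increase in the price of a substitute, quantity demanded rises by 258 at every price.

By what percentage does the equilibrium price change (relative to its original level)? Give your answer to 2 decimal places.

+6.30

Before the shock: 1398 - 6P = 3P - 411 ⇒ 1809 = 9P ⇒ P = 201, q = 192.
The shock moves the curves to qd = 1656 - 6P and qs = 3P - 267.
Clearing the new market: 1656 - 6P = 3P - 267, so P = 641/3 ≈ 213.6667 and q = 374.
%ΔP = (213.6667 − 201) / 201 × 100 = +6.30%.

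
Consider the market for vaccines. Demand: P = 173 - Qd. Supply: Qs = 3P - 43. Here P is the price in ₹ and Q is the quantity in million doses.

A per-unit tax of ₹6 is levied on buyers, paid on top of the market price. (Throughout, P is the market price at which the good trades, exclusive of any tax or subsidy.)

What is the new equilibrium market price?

52.5

Original equilibrium: 173 - P = 3P - 43 gives 216 = 4P, so P = 54 and Q = 119.
Since buyers pay the price plus the tax, the effective demand curve becomes Qd = 167 - P.
Equate the new curves: 167 - P = 3P - 43, giving 210 = 4P, P = 52.5, Q = 114.5.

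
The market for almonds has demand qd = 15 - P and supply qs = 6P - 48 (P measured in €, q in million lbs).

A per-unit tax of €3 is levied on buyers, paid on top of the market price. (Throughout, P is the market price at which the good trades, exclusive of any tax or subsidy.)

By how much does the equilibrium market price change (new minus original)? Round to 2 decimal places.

-0.43

Original equilibrium: 15 - P = 6P - 48 gives 63 = 7P, so P = 9 and q = 6.
Since buyers pay the price plus the tax, the effective demand curve becomes qd = 12 - P.
New equilibrium: 12 - P = 6P - 48 ⇒ 60 = 7P ⇒ P = 60/7 ≈ 8.5714, q = 24/7 ≈ 3.4286.
ΔP = 8.5714 − 9 = -0.43.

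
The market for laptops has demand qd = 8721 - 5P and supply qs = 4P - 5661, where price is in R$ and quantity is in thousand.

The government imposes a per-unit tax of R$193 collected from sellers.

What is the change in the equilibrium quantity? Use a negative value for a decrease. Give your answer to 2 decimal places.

-428.89

Before the shock: 8721 - 5P = 4P - 5661 ⇒ 14382 = 9P ⇒ P = 1598, q = 731.
Since sellers keep the price net of the tax, the effective supply curve becomes qs = 4P - 6433.
Setting them equal: 8721 - 5P = 4P - 6433 → 15154 = 9P, so P = 15154/9 ≈ 1683.7778 and q = 2719/9 ≈ 302.1111.
Δq = 302.1111 − 731 = -428.89.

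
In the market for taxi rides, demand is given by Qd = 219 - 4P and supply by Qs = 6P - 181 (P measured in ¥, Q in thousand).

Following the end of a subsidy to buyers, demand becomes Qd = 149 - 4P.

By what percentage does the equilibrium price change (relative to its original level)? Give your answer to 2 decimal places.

Before the shock: 219 - 4P = 6P - 181 ⇒ 400 = 10P ⇒ P = 40, Q = 59.
The new curves are Qd = 149 - 4P (demand) and Qs = 6P - 181 (supply).
Equate the new curves: 149 - 4P = 6P - 181, giving 330 = 10P, P = 33, Q = 17.
%ΔP = (33 − 40) / 40 × 100 = -17.50%.

-17.50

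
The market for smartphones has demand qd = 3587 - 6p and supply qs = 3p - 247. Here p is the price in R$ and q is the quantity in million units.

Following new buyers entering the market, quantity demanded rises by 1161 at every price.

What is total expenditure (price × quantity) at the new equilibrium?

Original equilibrium: 3587 - 6p = 3p - 247 gives 3834 = 9p, so p = 426 and q = 1031.
The shock moves the curves to qd = 4748 - 6p and qs = 3p - 247.
Setting them equal: 4748 - 6p = 3p - 247 → 4995 = 9p, so p = 555 and q = 1418.
New expenditure = 555 × 1418 = 786990.

786990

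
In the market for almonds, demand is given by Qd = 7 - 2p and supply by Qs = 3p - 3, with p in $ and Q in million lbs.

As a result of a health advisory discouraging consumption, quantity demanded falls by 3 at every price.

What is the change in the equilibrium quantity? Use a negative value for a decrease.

-1.8

Initially, 7 - 2p = 3p - 3, so 10 = 5p and p = 2, Q = 3.
The new curves are Qd = 4 - 2p (demand) and Qs = 3p - 3 (supply).
New equilibrium: 4 - 2p = 3p - 3 ⇒ 7 = 5p ⇒ p = 1.4, Q = 1.2.
ΔQ = 1.2 − 3 = -1.8.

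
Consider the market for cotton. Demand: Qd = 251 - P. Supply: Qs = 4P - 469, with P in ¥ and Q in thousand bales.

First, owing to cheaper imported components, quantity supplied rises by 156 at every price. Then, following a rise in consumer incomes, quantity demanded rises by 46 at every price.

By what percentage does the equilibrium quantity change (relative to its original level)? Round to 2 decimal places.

+63.55

Initially, 251 - P = 4P - 469, so 720 = 5P and P = 144, Q = 107.
The new curves are Qd = 297 - P (demand) and Qs = 4P - 313 (supply).
Clearing the new market: 297 - P = 4P - 313, so P = 122 and Q = 175.
%ΔQ = (175 − 107) / 107 × 100 = +63.55%.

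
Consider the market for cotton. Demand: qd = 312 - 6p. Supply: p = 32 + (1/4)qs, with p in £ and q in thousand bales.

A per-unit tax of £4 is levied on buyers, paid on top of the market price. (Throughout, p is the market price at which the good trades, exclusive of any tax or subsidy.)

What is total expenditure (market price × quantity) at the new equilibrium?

Original equilibrium: 312 - 6p = 4p - 128 gives 440 = 10p, so p = 44 and q = 48.
Since buyers pay the price plus the tax, the effective demand curve becomes qd = 288 - 6p.
Equate the new curves: 288 - 6p = 4p - 128, giving 416 = 10p, p = 41.6, q = 38.4.
New expenditure = 41.6 × 38.4 = 1597.44.

1597.44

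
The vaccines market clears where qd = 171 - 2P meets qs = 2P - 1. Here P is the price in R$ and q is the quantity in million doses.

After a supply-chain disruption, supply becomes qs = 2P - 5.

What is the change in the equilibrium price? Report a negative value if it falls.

Initially, 171 - 2P = 2P - 1, so 172 = 4P and P = 43, q = 85.
The new curves are qd = 171 - 2P (demand) and qs = 2P - 5 (supply).
Equate the new curves: 171 - 2P = 2P - 5, giving 176 = 4P, P = 44, q = 83.
ΔP = 44 − 43 = +1.

+1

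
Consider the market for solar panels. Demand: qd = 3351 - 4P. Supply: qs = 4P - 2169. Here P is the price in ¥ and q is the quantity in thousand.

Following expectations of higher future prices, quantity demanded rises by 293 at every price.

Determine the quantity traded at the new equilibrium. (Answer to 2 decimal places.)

737.50

Original equilibrium: 3351 - 4P = 4P - 2169 gives 5520 = 8P, so P = 690 and q = 591.
With the change applied: demand qd = 3644 - 4P, supply qs = 4P - 2169.
Setting them equal: 3644 - 4P = 4P - 2169 → 5813 = 8P, so P = 726.625 and q = 737.5.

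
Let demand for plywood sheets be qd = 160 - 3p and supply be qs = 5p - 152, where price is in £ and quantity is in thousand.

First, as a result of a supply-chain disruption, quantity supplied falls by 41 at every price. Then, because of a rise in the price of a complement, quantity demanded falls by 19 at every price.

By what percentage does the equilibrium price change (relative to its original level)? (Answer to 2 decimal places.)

Original equilibrium: 160 - 3p = 5p - 152 gives 312 = 8p, so p = 39 and q = 43.
After the shift, demand is qd = 141 - 3p and supply is qs = 5p - 193.
Clearing the new market: 141 - 3p = 5p - 193, so p = 41.75 and q = 15.75.
%Δp = (41.75 − 39) / 39 × 100 = +7.05%.

+7.05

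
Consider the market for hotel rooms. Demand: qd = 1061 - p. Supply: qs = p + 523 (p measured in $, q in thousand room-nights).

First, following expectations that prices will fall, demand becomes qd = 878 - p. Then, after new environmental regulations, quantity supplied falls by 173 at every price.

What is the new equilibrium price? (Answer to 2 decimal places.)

Before the shock: 1061 - p = p + 523 ⇒ 538 = 2p ⇒ p = 269, q = 792.
With the change applied: demand qd = 878 - p, supply qs = p + 350.
Setting them equal: 878 - p = p + 350 → 528 = 2p, so p = 264 and q = 614.

264.00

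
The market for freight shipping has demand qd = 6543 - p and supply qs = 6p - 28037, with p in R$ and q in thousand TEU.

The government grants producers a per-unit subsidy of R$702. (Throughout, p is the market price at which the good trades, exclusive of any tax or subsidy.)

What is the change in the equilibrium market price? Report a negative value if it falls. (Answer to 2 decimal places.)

-601.71

Initially, 6543 - p = 6p - 28037, so 34580 = 7p and p = 4940, q = 1603.
Since sellers receive the price plus the subsidy, the effective supply curve becomes qs = 6p - 23825.
Equate the new curves: 6543 - p = 6p - 23825, giving 30368 = 7p, p = 30368/7 ≈ 4338.2857, q = 15433/7 ≈ 2204.7143.
Δp = 4338.2857 − 4940 = -601.71.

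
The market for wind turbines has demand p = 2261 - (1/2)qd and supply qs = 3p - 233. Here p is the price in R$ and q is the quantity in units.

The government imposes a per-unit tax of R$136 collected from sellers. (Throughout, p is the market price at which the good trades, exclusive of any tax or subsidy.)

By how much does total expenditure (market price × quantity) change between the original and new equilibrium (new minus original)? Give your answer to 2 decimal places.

+45271.68

Solve the original market: 4522 - 2p = 3p - 233, hence p = 951 and q = 2620.
Since sellers keep the price net of the tax, the effective supply curve becomes qs = 3p - 641.
New equilibrium: 4522 - 2p = 3p - 641 ⇒ 5163 = 5p ⇒ p = 1032.6, q = 2456.8.
Expenditure moves from 951×2620 = 2491620 to 1032.6×2456.8 = 2536891.68; change = +45271.68.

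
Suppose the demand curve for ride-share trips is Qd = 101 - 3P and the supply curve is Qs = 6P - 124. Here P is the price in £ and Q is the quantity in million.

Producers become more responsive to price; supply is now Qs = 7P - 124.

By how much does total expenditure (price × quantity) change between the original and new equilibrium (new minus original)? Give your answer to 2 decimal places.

+103.75

Solve the original market: 101 - 3P = 6P - 124, hence P = 25 and Q = 26.
The shock moves the curves to Qd = 101 - 3P and Qs = 7P - 124.
Setting them equal: 101 - 3P = 7P - 124 → 225 = 10P, so P = 22.5 and Q = 33.5.
Expenditure moves from 25×26 = 650 to 22.5×33.5 = 753.75; change = +103.75.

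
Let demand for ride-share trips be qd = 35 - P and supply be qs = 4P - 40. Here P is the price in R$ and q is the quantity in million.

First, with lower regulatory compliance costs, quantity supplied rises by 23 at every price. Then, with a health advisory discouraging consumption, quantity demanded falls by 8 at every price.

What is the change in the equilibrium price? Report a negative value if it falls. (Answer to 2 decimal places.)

-6.20

Original equilibrium: 35 - P = 4P - 40 gives 75 = 5P, so P = 15 and q = 20.
The shock moves the curves to qd = 27 - P and qs = 4P - 17.
New equilibrium: 27 - P = 4P - 17 ⇒ 44 = 5P ⇒ P = 8.8, q = 18.2.
ΔP = 8.8 − 15 = -6.20.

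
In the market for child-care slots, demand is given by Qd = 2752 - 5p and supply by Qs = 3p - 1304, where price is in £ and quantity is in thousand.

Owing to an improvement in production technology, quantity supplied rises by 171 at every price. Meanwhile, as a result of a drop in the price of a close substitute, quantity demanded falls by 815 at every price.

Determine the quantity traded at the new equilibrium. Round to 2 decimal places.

18.25

Before the shock: 2752 - 5p = 3p - 1304 ⇒ 4056 = 8p ⇒ p = 507, Q = 217.
The new curves are Qd = 1937 - 5p (demand) and Qs = 3p - 1133 (supply).
New equilibrium: 1937 - 5p = 3p - 1133 ⇒ 3070 = 8p ⇒ p = 383.75, Q = 18.25.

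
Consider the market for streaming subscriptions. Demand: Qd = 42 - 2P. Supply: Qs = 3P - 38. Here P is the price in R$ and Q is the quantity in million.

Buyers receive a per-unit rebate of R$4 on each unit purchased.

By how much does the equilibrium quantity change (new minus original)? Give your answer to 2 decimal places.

+4.80

Solve the original market: 42 - 2P = 3P - 38, hence P = 16 and Q = 10.
Since buyers' out-of-pocket price is the market price minus the rebate, the effective demand curve becomes Qd = 50 - 2P.
New equilibrium: 50 - 2P = 3P - 38 ⇒ 88 = 5P ⇒ P = 17.6, Q = 14.8.
ΔQ = 14.8 − 10 = +4.80.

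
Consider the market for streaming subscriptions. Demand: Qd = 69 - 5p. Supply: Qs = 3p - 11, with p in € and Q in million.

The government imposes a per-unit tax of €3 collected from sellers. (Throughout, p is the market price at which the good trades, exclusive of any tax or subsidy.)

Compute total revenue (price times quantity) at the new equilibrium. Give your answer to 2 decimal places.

148.80

Original equilibrium: 69 - 5p = 3p - 11 gives 80 = 8p, so p = 10 and Q = 19.
Since sellers keep the price net of the tax, the effective supply curve becomes Qs = 3p - 20.
Clearing the new market: 69 - 5p = 3p - 20, so p = 11.125 and Q = 13.375.
New expenditure = 11.125 × 13.375 = 148.80.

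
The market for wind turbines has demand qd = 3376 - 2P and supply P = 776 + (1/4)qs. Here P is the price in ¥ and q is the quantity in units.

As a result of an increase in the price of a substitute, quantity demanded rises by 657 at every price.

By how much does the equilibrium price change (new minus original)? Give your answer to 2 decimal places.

Original equilibrium: 3376 - 2P = 4P - 3104 gives 6480 = 6P, so P = 1080 and q = 1216.
The new curves are qd = 4033 - 2P (demand) and qs = 4P - 3104 (supply).
Clearing the new market: 4033 - 2P = 4P - 3104, so P = 1189.5 and q = 1654.
ΔP = 1189.5 − 1080 = +109.50.

+109.50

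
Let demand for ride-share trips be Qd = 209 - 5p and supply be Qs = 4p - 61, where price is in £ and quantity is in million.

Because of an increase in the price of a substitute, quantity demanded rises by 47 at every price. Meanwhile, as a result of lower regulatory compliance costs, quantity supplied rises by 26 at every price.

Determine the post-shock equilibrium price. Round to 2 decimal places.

Original equilibrium: 209 - 5p = 4p - 61 gives 270 = 9p, so p = 30 and Q = 59.
With the change applied: demand Qd = 256 - 5p, supply Qs = 4p - 35.
Equate the new curves: 256 - 5p = 4p - 35, giving 291 = 9p, p = 97/3 ≈ 32.3333, Q = 283/3 ≈ 94.3333.

32.33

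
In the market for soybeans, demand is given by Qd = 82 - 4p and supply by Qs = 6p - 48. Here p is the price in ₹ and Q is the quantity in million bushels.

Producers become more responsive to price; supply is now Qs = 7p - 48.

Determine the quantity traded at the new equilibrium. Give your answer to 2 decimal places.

Solve the original market: 82 - 4p = 6p - 48, hence p = 13 and Q = 30.
With the change applied: demand Qd = 82 - 4p, supply Qs = 7p - 48.
Clearing the new market: 82 - 4p = 7p - 48, so p = 130/11 ≈ 11.8182 and Q = 382/11 ≈ 34.7273.

34.73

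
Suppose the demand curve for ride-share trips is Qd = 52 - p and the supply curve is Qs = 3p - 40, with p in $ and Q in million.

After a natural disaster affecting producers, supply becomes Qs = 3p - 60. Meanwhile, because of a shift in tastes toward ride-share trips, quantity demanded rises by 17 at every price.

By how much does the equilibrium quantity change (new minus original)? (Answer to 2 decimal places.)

+7.75

Solve the original market: 52 - p = 3p - 40, hence p = 23 and Q = 29.
With the change applied: demand Qd = 69 - p, supply Qs = 3p - 60.
Setting them equal: 69 - p = 3p - 60 → 129 = 4p, so p = 32.25 and Q = 36.75.
ΔQ = 36.75 − 29 = +7.75.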